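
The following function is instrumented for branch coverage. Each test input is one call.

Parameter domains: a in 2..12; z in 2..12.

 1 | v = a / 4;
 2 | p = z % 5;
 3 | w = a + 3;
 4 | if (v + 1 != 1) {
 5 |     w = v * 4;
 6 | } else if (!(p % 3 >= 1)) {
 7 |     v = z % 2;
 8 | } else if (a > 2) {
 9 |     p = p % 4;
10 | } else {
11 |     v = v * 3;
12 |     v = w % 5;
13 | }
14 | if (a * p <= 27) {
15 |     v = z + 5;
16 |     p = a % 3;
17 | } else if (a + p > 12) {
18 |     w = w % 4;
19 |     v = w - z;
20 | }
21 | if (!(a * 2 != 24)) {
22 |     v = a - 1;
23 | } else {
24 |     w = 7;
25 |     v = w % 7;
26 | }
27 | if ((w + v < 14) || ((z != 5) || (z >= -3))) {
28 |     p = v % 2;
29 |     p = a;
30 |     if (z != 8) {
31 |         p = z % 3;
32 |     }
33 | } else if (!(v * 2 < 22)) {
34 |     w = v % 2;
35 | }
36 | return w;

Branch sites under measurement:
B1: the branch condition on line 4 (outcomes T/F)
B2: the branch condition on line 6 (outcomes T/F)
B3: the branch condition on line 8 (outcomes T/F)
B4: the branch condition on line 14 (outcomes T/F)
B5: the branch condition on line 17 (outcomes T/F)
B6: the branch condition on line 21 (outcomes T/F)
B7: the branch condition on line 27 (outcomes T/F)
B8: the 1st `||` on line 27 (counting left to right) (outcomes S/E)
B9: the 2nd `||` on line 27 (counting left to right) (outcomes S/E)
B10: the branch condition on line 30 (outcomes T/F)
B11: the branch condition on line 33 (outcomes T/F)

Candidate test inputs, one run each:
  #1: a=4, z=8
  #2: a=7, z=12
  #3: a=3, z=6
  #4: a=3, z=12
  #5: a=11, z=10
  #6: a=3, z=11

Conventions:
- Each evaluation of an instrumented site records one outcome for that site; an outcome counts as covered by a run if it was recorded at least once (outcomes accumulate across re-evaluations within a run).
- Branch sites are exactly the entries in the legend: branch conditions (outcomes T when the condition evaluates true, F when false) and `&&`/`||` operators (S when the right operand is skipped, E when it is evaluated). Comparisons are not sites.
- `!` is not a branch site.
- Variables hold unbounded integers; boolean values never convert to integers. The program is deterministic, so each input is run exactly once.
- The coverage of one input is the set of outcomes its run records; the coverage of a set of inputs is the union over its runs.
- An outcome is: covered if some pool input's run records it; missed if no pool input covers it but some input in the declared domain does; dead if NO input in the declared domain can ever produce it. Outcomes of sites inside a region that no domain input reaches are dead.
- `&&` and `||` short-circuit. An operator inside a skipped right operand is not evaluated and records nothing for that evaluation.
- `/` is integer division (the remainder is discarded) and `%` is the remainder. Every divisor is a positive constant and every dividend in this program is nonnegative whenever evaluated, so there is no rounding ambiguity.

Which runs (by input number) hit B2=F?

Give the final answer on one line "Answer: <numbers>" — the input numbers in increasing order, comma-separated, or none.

input #1 (a=4, z=8): never hits B2=F
input #2 (a=7, z=12): never hits B2=F
input #3 (a=3, z=6): hits B2=F
input #4 (a=3, z=12): hits B2=F
input #5 (a=11, z=10): never hits B2=F
input #6 (a=3, z=11): hits B2=F

Answer: 3, 4, 6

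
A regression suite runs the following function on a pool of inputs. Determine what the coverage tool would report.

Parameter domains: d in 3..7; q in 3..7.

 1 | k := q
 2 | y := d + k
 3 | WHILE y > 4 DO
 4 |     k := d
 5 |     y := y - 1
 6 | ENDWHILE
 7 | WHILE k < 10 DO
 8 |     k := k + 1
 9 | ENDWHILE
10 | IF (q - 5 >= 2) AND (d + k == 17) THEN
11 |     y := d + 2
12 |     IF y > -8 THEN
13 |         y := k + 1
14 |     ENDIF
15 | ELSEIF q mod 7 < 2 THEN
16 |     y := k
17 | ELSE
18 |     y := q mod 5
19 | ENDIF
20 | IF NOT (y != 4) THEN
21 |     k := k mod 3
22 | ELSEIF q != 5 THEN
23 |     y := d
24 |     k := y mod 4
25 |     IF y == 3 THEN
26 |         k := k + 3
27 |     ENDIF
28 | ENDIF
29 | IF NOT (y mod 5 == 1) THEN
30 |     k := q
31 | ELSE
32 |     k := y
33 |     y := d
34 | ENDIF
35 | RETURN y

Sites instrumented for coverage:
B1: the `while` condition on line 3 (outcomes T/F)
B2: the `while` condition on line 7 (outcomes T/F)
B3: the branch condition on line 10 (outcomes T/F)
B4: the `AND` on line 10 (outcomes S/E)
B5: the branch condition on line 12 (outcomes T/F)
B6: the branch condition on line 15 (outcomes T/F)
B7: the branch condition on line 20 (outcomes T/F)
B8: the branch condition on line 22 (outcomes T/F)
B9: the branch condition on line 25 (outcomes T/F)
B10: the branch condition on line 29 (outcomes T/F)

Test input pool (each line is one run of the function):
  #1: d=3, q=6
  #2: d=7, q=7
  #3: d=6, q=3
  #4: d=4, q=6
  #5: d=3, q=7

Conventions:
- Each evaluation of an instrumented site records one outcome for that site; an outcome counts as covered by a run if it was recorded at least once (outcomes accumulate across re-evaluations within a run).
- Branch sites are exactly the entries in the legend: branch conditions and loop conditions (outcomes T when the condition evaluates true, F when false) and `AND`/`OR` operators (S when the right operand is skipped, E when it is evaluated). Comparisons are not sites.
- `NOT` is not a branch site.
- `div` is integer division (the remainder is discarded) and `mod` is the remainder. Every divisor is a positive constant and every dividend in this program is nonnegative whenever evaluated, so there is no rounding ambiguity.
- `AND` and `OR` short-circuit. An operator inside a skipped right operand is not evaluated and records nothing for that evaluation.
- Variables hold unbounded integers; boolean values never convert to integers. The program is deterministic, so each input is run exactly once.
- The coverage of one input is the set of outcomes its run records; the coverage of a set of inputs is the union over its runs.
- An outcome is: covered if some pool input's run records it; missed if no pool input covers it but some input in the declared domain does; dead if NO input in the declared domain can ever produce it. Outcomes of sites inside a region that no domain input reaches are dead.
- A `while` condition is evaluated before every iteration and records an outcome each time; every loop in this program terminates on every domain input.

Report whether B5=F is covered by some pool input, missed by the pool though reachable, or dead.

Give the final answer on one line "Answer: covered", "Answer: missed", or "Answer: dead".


no pool input records B5=F
checking all 25 inputs in the declared domain: B5=F is never recorded -> dead
Answer: dead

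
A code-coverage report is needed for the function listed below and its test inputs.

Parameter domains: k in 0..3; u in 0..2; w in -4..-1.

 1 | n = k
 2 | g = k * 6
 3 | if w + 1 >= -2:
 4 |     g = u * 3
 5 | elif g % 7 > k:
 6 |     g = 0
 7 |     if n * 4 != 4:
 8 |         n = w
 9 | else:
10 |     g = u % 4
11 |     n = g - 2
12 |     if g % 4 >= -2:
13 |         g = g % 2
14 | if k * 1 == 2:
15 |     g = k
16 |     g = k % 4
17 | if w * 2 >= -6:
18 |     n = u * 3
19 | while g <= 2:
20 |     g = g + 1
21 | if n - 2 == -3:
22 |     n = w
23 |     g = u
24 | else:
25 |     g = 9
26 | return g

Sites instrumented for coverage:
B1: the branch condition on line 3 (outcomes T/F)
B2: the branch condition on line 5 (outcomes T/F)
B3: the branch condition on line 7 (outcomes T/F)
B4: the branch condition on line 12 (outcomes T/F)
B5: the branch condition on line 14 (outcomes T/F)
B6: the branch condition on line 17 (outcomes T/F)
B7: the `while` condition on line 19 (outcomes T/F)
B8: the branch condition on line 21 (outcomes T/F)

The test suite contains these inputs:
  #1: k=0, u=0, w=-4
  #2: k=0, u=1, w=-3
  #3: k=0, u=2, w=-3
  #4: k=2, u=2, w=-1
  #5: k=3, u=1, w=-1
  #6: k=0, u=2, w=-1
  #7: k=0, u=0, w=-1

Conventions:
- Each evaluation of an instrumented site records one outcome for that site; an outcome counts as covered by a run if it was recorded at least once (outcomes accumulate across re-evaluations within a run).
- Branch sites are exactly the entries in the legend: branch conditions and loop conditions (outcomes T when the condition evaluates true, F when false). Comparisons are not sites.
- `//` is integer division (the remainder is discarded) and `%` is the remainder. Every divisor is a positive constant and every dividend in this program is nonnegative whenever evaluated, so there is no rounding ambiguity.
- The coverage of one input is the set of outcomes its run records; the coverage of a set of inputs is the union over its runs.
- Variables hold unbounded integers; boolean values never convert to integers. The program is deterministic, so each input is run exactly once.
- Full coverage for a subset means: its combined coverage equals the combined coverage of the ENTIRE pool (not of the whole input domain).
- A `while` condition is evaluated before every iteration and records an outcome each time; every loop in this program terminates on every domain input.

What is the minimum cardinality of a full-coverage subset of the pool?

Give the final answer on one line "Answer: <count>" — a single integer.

test 1 (k=0, u=0, w=-4) hits B1=F, B2=F, B4=T, B5=F, B6=F, B7=T, B7=F, B8=F
test 2 (k=0, u=1, w=-3) hits B1=T, B5=F, B6=T, B7=F, B8=F
test 3 (k=0, u=2, w=-3) hits B1=T, B5=F, B6=T, B7=F, B8=F
test 4 (k=2, u=2, w=-1) hits B1=T, B5=T, B6=T, B7=T, B7=F, B8=F
test 5 (k=3, u=1, w=-1) hits B1=T, B5=F, B6=T, B7=F, B8=F
test 6 (k=0, u=2, w=-1) hits B1=T, B5=F, B6=T, B7=F, B8=F
test 7 (k=0, u=0, w=-1) hits B1=T, B5=F, B6=T, B7=T, B7=F, B8=F
the full pool covers 11 outcomes: B1=T, B1=F, B2=F, B4=T, B5=T, B5=F, B6=T, B6=F, B7=T, B7=F, B8=F
checked all size-1 subsets: none covers 11 outcomes (max 8/11)
size 2: inputs {1, 4} cover all 11 outcomes, and no lexicographically smaller subset of this size does

Answer: 2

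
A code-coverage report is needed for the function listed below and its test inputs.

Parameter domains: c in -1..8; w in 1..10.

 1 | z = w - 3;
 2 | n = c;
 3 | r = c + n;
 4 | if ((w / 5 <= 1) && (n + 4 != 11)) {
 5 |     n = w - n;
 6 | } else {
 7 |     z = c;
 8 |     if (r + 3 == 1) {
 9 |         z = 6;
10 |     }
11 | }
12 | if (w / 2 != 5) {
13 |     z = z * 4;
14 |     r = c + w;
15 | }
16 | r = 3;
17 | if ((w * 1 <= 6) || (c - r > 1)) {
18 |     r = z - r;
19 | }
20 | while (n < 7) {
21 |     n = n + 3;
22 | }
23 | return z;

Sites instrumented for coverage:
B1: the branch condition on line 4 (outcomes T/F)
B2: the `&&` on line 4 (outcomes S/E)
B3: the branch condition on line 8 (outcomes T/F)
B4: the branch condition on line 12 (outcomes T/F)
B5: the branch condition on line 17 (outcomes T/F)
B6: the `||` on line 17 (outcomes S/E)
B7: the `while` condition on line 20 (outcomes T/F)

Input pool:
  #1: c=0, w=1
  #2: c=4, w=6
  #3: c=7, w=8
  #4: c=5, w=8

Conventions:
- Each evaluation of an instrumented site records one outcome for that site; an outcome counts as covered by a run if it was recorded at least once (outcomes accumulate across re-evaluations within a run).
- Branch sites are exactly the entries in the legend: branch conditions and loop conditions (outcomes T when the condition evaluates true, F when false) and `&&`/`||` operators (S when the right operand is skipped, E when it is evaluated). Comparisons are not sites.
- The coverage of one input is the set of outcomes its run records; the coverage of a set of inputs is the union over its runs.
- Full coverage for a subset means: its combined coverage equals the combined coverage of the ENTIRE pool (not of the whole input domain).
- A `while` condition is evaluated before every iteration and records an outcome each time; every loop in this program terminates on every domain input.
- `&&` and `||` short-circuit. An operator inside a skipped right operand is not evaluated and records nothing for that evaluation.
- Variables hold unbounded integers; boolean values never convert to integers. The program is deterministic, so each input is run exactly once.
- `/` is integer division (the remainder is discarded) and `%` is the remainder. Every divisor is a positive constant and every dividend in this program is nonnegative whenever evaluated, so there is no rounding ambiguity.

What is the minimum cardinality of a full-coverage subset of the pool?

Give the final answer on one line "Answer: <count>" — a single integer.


input #1 (c=0, w=1): covers B1=T, B2=E, B4=T, B5=T, B6=S, B7=T, B7=F
input #2 (c=4, w=6): covers B1=T, B2=E, B4=T, B5=T, B6=S, B7=T, B7=F
input #3 (c=7, w=8): covers B1=F, B2=E, B3=F, B4=T, B5=T, B6=E, B7=F
input #4 (c=5, w=8): covers B1=T, B2=E, B4=T, B5=T, B6=E, B7=T, B7=F
together the pool reaches 10 outcomes: B1=T, B1=F, B2=E, B3=F, B4=T, B5=T, B6=S, B6=E, B7=T, B7=F
no size-1 subset reaches all 10 outcomes (best union: 7/10)
size 2: inputs {1, 3} cover all 10 outcomes, and no lexicographically smaller subset of this size does
Answer: 2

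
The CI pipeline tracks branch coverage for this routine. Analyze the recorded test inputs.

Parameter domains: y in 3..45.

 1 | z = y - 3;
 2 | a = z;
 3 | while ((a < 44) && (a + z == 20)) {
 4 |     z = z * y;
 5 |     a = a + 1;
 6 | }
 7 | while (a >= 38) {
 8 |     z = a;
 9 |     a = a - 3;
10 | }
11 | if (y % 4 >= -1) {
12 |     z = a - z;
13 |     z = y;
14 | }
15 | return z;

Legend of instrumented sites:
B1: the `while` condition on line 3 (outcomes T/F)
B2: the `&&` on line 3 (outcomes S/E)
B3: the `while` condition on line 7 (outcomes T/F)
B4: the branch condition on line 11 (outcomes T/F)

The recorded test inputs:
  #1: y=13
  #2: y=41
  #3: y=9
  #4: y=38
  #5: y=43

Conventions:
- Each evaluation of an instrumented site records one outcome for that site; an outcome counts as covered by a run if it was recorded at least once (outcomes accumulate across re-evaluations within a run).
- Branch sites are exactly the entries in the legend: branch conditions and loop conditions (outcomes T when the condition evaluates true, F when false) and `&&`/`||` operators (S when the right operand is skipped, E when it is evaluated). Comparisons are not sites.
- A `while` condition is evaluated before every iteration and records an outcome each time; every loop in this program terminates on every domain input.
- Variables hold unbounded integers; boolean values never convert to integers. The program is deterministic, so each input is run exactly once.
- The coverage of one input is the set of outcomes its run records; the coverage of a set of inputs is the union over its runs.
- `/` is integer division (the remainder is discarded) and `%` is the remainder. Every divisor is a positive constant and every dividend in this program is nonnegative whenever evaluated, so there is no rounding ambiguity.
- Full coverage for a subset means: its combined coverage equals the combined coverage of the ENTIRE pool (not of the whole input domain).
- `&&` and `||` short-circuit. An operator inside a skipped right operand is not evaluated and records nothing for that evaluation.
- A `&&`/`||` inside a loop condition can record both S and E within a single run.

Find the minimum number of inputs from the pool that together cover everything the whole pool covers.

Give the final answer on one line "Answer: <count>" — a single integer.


#1 (y=13) -> covered: B1=T, B1=F, B2=E, B3=F, B4=T
#2 (y=41) -> covered: B1=F, B2=E, B3=T, B3=F, B4=T
#3 (y=9) -> covered: B1=F, B2=E, B3=F, B4=T
#4 (y=38) -> covered: B1=F, B2=E, B3=F, B4=T
#5 (y=43) -> covered: B1=F, B2=E, B3=T, B3=F, B4=T
union over all inputs: B1=T, B1=F, B2=E, B3=T, B3=F, B4=T (6 outcomes)
size 1 is not enough: best union over all size-1 subsets is 5/6
at size 2, {1, 2} reaches all 6 outcomes; every lexicographically earlier size-2 subset fails
Answer: 2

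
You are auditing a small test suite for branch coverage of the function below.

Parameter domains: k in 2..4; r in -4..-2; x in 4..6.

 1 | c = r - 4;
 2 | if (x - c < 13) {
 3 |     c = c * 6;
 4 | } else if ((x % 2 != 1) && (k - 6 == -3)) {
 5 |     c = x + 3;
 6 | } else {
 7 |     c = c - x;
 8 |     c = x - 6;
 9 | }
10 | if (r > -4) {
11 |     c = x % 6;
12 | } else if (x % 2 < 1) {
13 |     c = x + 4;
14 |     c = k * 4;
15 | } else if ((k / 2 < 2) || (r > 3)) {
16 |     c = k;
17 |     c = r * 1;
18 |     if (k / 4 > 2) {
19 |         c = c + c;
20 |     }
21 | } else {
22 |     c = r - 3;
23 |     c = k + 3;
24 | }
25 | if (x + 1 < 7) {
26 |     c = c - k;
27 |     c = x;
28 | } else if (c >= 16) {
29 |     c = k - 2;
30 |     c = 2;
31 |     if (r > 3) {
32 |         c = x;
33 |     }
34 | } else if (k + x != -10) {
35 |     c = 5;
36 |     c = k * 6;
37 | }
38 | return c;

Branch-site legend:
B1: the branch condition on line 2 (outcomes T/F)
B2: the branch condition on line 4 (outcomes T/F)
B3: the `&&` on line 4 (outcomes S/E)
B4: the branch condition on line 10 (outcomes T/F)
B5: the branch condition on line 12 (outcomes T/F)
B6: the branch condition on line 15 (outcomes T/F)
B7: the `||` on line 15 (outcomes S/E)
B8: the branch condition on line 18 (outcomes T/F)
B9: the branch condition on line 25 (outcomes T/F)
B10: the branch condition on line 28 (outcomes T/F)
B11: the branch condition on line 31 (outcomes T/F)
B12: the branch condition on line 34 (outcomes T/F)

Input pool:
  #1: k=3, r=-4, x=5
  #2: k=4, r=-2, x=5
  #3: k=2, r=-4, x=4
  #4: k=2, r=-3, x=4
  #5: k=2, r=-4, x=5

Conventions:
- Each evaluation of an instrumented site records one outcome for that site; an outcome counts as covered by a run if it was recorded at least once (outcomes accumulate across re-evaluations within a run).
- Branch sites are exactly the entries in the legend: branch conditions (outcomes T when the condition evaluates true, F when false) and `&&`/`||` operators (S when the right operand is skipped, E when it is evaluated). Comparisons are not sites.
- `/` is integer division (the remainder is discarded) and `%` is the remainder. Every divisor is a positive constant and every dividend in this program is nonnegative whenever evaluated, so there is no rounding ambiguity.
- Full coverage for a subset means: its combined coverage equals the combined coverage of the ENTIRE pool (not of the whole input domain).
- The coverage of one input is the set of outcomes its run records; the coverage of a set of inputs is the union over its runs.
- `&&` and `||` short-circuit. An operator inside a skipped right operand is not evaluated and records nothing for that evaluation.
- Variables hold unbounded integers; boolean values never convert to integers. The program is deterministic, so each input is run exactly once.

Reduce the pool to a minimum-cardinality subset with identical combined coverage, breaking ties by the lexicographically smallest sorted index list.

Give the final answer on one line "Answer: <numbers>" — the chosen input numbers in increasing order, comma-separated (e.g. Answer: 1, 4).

run #1 (k=3, r=-4, x=5) runs B1->F, B3->S, B2->F, B4->F, B5->F, B7->S, B6->T, B8->F, B9->T; records B1=F, B2=F, B3=S, B4=F, B5=F, B6=T, B7=S, B8=F, B9=T
run #2 (k=4, r=-2, x=5) runs B1->T, B4->T, B9->T; records B1=T, B4=T, B9=T
run #3 (k=2, r=-4, x=4) runs B1->T, B4->F, B5->T, B9->T; records B1=T, B4=F, B5=T, B9=T
run #4 (k=2, r=-3, x=4) runs B1->T, B4->T, B9->T; records B1=T, B4=T, B9=T
run #5 (k=2, r=-4, x=5) runs B1->F, B3->S, B2->F, B4->F, B5->F, B7->S, B6->T, B8->F, B9->T; records B1=F, B2=F, B3=S, B4=F, B5=F, B6=T, B7=S, B8=F, B9=T
together the pool reaches 12 outcomes: B1=T, B1=F, B2=F, B3=S, B4=T, B4=F, B5=T, B5=F, B6=T, B7=S, B8=F, B9=T
no size-1 subset reaches all 12 outcomes (best union: 9/12)
no size-2 subset reaches all 12 outcomes (best union: 11/12)
size 3: inputs {1, 2, 3} cover all 12 outcomes, and no lexicographically smaller subset of this size does

Answer: 1, 2, 3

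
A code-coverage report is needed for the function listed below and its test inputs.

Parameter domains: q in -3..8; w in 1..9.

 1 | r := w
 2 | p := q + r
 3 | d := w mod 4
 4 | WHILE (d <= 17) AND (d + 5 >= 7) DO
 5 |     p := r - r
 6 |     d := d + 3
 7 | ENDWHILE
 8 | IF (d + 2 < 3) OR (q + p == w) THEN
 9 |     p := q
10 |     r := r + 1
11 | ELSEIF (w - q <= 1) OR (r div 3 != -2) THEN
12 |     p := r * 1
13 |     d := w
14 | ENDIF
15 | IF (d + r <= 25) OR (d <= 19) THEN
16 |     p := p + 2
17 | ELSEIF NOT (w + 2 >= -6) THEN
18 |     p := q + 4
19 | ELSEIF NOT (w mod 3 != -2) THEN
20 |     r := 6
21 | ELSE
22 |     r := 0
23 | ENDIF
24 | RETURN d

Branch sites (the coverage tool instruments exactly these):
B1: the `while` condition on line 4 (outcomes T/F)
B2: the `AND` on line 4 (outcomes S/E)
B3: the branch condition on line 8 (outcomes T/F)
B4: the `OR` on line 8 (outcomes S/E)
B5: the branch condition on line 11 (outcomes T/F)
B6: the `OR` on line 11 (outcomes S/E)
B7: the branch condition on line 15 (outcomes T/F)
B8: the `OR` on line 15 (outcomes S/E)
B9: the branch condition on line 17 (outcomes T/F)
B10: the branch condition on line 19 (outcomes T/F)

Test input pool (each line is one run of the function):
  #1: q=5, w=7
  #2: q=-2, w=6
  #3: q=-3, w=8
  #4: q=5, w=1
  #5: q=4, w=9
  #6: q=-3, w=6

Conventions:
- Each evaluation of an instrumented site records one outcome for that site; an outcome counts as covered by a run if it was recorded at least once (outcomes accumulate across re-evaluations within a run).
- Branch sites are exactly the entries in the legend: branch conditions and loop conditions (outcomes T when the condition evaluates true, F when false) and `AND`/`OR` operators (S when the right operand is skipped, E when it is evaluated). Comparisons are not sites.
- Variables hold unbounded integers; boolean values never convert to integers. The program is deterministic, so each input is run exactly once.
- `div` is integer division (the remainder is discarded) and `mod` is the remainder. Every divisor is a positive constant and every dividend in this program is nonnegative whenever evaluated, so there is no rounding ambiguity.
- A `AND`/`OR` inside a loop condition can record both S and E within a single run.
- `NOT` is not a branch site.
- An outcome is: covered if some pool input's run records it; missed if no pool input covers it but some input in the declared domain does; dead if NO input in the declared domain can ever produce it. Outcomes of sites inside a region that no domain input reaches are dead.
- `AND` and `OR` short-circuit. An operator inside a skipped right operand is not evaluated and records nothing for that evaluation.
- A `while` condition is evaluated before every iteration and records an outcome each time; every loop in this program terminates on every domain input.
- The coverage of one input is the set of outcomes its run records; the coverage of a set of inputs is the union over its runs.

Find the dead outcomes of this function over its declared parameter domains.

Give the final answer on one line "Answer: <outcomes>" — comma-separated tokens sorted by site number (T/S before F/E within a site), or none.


exhaustive pass over the 108-input domain:
  B5=F: unreachable across the whole domain -> dead
  B9=T: unreachable across the whole domain -> dead
  B10=T: unreachable across the whole domain -> dead
  reachable outcomes have witnesses, e.g. B1=T (e.g. q=-3, w=2), B1=F (e.g. q=-3, w=1), B2=S (e.g. q=-3, w=2), B2=E (e.g. q=-3, w=1)
Answer: B5=F, B9=T, B10=T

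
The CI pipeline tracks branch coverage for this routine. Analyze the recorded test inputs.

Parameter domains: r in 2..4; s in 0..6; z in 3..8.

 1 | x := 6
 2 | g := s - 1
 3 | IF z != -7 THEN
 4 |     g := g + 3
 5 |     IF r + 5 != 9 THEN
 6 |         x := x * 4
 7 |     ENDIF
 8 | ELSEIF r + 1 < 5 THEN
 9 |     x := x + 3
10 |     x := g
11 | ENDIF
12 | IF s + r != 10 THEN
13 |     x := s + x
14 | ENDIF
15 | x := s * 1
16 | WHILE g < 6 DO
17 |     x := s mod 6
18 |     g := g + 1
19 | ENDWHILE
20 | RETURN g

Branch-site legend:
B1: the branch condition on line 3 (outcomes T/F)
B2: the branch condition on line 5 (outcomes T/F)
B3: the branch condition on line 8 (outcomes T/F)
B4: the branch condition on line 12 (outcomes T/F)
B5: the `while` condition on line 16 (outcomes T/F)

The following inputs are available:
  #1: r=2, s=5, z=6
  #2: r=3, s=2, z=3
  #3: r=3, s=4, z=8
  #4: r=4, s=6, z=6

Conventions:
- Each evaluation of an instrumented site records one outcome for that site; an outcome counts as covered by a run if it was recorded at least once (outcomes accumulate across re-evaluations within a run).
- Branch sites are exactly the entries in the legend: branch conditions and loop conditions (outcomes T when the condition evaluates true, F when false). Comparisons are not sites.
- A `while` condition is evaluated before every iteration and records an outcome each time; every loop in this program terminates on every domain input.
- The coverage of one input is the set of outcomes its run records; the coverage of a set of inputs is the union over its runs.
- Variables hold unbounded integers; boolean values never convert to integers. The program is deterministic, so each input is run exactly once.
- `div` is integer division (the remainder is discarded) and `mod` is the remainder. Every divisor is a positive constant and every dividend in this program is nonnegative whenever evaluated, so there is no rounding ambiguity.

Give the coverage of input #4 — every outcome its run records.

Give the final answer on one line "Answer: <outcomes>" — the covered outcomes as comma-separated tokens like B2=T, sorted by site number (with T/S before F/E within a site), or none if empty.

Simulating input #4 (r=4, s=6, z=6) step by step:
  B1->T, B2->F, B4->F, B5->F
distinct outcomes covered: B1=T, B2=F, B4=F, B5=F

Answer: B1=T, B2=F, B4=F, B5=F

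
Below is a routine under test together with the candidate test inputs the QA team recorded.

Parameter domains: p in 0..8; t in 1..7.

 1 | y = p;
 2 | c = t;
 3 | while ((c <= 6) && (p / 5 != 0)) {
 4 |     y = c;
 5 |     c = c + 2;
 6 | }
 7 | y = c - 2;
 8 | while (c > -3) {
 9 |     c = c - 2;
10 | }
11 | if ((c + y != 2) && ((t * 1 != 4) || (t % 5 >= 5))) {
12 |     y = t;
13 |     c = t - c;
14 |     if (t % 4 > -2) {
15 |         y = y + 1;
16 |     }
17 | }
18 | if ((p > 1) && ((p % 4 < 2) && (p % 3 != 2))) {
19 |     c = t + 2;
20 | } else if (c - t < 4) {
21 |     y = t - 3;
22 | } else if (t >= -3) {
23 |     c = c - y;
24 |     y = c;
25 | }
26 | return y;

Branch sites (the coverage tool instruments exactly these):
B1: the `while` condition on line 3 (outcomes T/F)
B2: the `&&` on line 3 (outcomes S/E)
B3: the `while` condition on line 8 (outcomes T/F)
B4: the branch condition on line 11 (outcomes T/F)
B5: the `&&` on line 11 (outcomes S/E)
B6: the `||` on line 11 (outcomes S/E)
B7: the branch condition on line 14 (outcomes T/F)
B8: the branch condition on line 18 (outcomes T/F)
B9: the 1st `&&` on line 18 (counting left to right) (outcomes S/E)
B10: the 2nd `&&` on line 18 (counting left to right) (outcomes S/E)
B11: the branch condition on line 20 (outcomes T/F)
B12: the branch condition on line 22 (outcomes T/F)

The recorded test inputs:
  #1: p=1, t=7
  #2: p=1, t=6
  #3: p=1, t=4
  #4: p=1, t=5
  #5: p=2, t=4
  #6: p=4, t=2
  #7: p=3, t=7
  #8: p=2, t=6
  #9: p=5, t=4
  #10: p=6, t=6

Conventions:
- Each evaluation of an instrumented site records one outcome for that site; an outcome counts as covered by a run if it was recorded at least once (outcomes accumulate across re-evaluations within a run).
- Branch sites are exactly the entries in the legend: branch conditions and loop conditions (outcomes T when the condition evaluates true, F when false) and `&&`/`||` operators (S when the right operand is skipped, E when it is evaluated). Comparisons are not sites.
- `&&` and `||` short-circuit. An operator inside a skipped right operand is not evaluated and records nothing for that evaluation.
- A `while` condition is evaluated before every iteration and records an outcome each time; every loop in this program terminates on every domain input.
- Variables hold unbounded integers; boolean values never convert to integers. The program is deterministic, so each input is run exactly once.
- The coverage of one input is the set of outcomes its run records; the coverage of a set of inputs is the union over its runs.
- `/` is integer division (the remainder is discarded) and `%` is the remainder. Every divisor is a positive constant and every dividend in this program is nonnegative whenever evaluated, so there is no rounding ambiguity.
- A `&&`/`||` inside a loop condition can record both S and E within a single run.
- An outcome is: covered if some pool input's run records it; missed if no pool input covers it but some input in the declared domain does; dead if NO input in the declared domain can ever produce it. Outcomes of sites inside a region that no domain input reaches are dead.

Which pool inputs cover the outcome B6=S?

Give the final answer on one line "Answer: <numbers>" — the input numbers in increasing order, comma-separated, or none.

input #1 (p=1, t=7): does not produce B6=S
input #2 (p=1, t=6): produces B6=S
input #3 (p=1, t=4): does not produce B6=S
input #4 (p=1, t=5): produces B6=S
input #5 (p=2, t=4): does not produce B6=S
input #6 (p=4, t=2): produces B6=S
input #7 (p=3, t=7): does not produce B6=S
input #8 (p=2, t=6): produces B6=S
input #9 (p=5, t=4): does not produce B6=S
input #10 (p=6, t=6): does not produce B6=S

Answer: 2, 4, 6, 8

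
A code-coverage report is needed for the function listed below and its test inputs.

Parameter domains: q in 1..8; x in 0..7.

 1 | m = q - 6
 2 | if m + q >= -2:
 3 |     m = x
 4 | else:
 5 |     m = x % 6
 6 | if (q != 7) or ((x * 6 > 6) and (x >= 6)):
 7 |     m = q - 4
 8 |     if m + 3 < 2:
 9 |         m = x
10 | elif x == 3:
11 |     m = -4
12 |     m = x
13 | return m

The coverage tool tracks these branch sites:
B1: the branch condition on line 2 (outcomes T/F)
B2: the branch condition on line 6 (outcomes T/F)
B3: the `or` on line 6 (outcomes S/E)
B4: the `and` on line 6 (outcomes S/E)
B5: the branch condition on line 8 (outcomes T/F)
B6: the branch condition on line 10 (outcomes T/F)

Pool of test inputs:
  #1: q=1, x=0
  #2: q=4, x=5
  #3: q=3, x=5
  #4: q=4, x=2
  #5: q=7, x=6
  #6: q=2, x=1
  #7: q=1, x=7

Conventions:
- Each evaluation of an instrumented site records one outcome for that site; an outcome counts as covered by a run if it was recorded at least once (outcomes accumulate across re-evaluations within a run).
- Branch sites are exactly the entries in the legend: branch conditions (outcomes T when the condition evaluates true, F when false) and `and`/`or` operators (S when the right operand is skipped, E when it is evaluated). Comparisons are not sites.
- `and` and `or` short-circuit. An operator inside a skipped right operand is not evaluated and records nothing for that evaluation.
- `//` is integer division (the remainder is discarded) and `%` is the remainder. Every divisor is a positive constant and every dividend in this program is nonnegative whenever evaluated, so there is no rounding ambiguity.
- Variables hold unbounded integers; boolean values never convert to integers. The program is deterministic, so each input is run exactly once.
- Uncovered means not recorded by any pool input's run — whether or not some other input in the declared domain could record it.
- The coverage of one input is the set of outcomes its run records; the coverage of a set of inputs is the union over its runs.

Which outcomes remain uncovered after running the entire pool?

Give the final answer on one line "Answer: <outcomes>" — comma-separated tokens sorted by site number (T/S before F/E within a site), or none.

input #1 (q=1, x=0): covers B1=F, B2=T, B3=S, B5=T
input #2 (q=4, x=5): covers B1=T, B2=T, B3=S, B5=F
input #3 (q=3, x=5): covers B1=T, B2=T, B3=S, B5=F
input #4 (q=4, x=2): covers B1=T, B2=T, B3=S, B5=F
input #5 (q=7, x=6): covers B1=T, B2=T, B3=E, B4=E, B5=F
input #6 (q=2, x=1): covers B1=T, B2=T, B3=S, B5=T
input #7 (q=1, x=7): covers B1=F, B2=T, B3=S, B5=T
union over the pool: B1=T, B1=F, B2=T, B3=S, B3=E, B4=E, B5=T, B5=F
uncovered (4 of 12): B2=F, B4=S, B6=T, B6=F

Answer: B2=F, B4=S, B6=T, B6=F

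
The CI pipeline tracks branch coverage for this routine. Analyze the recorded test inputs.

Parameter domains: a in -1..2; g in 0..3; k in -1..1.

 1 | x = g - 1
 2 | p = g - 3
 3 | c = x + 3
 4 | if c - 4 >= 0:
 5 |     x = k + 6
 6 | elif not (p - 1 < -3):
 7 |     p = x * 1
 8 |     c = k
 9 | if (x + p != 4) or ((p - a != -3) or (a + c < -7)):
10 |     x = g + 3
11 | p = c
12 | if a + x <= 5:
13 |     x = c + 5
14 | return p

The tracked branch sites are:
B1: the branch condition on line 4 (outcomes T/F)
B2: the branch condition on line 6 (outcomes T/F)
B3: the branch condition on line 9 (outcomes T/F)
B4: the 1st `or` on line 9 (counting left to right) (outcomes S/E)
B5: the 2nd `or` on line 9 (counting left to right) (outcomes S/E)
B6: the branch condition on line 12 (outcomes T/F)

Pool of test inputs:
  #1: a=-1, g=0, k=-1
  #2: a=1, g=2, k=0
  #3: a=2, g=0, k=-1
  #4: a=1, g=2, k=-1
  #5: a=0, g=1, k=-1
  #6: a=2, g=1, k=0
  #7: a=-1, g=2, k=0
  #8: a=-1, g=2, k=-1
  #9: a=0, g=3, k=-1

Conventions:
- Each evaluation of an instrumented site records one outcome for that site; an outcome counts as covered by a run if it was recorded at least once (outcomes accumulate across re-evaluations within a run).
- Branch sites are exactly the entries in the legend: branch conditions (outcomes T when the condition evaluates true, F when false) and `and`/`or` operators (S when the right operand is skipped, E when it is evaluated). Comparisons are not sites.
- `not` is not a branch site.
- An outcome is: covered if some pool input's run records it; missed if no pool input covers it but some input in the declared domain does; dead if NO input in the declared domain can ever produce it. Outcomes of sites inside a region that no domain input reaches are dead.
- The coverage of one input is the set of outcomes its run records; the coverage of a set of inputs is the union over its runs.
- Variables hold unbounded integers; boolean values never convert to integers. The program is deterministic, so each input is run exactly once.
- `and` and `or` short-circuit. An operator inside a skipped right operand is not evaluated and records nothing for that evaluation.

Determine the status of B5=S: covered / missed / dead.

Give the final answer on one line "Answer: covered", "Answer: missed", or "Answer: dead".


B5=S is recorded by pool input(s) 4, 8 -> covered
Answer: covered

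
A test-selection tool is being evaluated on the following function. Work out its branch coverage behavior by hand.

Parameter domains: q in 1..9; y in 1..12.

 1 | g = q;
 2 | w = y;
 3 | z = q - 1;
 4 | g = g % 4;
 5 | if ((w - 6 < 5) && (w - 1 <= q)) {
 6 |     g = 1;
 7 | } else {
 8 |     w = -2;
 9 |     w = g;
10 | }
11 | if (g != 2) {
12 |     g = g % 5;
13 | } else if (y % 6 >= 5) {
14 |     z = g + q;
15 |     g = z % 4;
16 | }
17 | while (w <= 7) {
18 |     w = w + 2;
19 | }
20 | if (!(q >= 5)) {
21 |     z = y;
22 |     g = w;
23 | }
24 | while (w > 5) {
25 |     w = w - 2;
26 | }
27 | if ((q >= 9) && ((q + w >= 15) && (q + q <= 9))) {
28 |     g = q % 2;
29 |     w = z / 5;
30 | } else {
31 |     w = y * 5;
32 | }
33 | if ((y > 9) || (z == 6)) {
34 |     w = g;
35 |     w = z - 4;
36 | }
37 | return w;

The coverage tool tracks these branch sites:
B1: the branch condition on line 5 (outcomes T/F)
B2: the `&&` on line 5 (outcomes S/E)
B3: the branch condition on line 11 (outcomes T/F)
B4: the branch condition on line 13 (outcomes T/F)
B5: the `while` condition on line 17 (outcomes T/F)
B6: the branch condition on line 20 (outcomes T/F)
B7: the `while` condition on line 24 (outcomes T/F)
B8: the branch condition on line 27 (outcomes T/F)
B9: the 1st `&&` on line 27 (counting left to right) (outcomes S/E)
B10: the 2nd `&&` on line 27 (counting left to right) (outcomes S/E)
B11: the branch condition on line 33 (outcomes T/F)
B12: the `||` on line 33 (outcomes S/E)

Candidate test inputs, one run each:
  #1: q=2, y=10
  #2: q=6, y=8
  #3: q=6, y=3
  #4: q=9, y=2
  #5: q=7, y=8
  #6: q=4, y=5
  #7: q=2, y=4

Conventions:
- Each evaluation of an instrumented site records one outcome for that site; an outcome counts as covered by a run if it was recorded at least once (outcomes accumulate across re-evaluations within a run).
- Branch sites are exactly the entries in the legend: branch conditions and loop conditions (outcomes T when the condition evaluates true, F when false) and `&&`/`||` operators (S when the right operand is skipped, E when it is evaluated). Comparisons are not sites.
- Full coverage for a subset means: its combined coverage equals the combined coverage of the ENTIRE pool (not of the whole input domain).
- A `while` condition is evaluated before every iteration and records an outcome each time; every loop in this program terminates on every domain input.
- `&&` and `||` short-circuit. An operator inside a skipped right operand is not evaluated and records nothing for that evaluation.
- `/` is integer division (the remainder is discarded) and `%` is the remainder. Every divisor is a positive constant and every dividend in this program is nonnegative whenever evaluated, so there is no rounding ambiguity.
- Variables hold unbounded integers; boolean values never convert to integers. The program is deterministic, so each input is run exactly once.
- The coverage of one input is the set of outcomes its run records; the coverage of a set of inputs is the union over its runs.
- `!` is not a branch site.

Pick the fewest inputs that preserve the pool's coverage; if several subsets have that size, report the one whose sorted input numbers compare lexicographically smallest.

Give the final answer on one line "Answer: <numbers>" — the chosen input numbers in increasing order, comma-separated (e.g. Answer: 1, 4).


test 1 (q=2, y=10) fires B2->E, B1->F, B3->F, B4->F, B5->T, B5->T, B5->T, B5->F, B6->T, B7->T, B7->T, B7->F, B9->S, B8->F, ...; hits B1=F, B2=E, B3=F, B4=F, B5=T, B5=F, B6=T, B7=T, B7=F, B8=F, B9=S, B11=T, B12=S
test 2 (q=6, y=8) fires B2->E, B1->F, B3->F, B4->F, B5->T, B5->T, B5->T, B5->F, B6->F, B7->T, B7->T, B7->F, B9->S, B8->F, ...; hits B1=F, B2=E, B3=F, B4=F, B5=T, B5=F, B6=F, B7=T, B7=F, B8=F, B9=S, B11=F, B12=E
test 3 (q=6, y=3) fires B2->E, B1->T, B3->T, B5->T, B5->T, B5->T, B5->F, B6->F, B7->T, B7->T, B7->F, B9->S, B8->F, B12->E, ...; hits B1=T, B2=E, B3=T, B5=T, B5=F, B6=F, B7=T, B7=F, B8=F, B9=S, B11=F, B12=E
test 4 (q=9, y=2) fires B2->E, B1->T, B3->T, B5->T, B5->T, B5->T, B5->F, B6->F, B7->T, B7->T, B7->F, B9->E, B10->S, B8->F, ...; hits B1=T, B2=E, B3=T, B5=T, B5=F, B6=F, B7=T, B7=F, B8=F, B9=E, B10=S, B11=F, B12=E
test 5 (q=7, y=8) fires B2->E, B1->T, B3->T, B5->F, B6->F, B7->T, B7->T, B7->F, B9->S, B8->F, B12->E, B11->T; hits B1=T, B2=E, B3=T, B5=F, B6=F, B7=T, B7=F, B8=F, B9=S, B11=T, B12=E
test 6 (q=4, y=5) fires B2->E, B1->T, B3->T, B5->T, B5->T, B5->F, B6->T, B7->T, B7->T, B7->F, B9->S, B8->F, B12->E, B11->F; hits B1=T, B2=E, B3=T, B5=T, B5=F, B6=T, B7=T, B7=F, B8=F, B9=S, B11=F, B12=E
test 7 (q=2, y=4) fires B2->E, B1->F, B3->F, B4->F, B5->T, B5->T, B5->T, B5->F, B6->T, B7->T, B7->T, B7->F, B9->S, B8->F, ...; hits B1=F, B2=E, B3=F, B4=F, B5=T, B5=F, B6=T, B7=T, B7=F, B8=F, B9=S, B11=F, B12=E
the full pool covers 20 outcomes: B1=T, B1=F, B2=E, B3=T, B3=F, B4=F, B5=T, B5=F, B6=T, B6=F, B7=T, B7=F, B8=F, B9=S, B9=E, B10=S, B11=T, B11=F, B12=S, B12=E
no size-1 subset reaches all 20 outcomes (best union: 13/20)
the canonical winner is {1, 4}: size 2, full 20-outcome coverage, earliest index list among size-2 covers
Answer: 1, 4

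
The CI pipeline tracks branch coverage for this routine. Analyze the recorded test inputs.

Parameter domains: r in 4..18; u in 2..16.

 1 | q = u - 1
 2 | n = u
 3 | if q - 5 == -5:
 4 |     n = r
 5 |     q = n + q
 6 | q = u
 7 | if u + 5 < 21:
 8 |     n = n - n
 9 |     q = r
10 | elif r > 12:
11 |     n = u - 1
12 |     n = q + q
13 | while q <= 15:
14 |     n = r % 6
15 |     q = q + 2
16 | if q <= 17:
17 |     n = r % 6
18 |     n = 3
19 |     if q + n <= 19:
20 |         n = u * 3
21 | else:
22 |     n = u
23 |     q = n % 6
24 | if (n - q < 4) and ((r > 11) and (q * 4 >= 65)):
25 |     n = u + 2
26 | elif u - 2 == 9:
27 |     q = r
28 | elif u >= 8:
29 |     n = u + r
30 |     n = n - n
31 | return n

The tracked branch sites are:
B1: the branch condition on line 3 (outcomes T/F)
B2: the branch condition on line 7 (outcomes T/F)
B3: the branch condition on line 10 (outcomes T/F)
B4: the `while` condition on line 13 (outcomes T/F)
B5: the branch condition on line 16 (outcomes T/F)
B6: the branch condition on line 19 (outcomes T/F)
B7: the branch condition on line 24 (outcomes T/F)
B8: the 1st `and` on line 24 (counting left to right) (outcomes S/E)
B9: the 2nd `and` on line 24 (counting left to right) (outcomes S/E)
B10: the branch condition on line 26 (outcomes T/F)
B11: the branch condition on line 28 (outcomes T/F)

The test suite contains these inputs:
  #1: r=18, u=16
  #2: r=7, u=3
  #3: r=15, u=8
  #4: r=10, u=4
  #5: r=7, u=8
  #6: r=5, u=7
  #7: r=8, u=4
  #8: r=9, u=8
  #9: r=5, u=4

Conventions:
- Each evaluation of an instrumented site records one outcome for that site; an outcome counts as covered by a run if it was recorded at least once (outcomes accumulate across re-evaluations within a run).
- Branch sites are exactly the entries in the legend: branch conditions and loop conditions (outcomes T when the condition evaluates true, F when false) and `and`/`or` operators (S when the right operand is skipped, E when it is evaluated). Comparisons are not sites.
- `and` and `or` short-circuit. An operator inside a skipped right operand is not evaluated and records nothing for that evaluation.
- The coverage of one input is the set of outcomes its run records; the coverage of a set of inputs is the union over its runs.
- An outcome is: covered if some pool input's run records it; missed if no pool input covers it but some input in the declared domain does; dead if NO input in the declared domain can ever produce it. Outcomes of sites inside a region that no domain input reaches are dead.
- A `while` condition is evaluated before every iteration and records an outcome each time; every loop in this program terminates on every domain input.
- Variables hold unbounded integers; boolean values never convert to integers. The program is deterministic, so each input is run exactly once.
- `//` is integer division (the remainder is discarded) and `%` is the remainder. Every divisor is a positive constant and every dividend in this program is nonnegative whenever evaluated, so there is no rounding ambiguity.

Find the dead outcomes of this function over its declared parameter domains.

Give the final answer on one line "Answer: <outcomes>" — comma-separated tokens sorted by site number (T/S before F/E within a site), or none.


exhaustive pass over the 225-input domain:
  B1=T: zero occurrences over every domain input -> dead
  reachable outcomes have witnesses, e.g. B1=F (e.g. r=4, u=2), B2=T (e.g. r=4, u=2), B2=F (e.g. r=4, u=16), B3=T (e.g. r=13, u=16)
Answer: B1=T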